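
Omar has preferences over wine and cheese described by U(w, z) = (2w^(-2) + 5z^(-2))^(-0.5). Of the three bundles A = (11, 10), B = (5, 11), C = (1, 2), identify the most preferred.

Bundle A

Evaluate utility at each bundle:
U(A) = 3.877.
U(B) = 2.871.
U(C) = 0.555.
Highest utility is A, so A ≻ B ≻ C.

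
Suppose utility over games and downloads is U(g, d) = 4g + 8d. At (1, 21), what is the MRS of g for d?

MRS = 0.5

MU_g = 4, MU_d = 8, so MRS = 4/8 = 0.5 at every bundle.
At (1, 21): MRS = 0.5.
The indifference curve has slope −0.5 at this bundle.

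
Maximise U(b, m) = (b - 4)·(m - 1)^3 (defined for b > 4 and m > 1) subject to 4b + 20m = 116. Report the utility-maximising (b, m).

MU_b = (m−1)^3, MU_m = 3·(b−4)·(m−1)^2.
MRS = (1/3)·(m−1)/(b−4).
Tangency: set MRS = p_b/p_m = 4/20 = 0.2.
So (1/3)·(m − 1)/(b − 4) = 0.2, i.e. (m − 1) = 0.6·(b − 4).
Rewrite the budget in excess-of-subsistence terms: 4·(b − 4) + 20·(m − 1) = 116 − 4·4 − 20·1 = 80.
Substituting, 16·(b − 4) = 80, so b − 4 = 5 and b* = 9.
Then m − 1 = 0.6·5 = 3, so m* = 4.

b* = 9, m* = 4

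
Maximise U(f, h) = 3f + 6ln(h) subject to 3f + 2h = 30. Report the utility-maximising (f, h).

f* = 8, h* = 3

MU_f = 3, MU_h = 6/h.
MRS = 3 ÷ (6/h).
Tangency: set MRS = p_f/p_h = 3/2 = 1.5.
MRS depends only on h: 0.5·h = 1.5 ⇒ h* = 1.5/0.5 = 3.
From the budget, 3·f = 30 − 2·3 = 24, so f* = 8.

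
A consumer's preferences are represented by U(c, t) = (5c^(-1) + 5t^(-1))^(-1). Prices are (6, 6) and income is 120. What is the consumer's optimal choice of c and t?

c* = 10, t* = 10

For CES with ρ = -1, MRS = (t/c)^2.
Tangency: set MRS = p_c/p_t = 6/6 = 1.
So (t/c)^2 = 1; taking the square root, t/c = 1, i.e. t = c.
Substitute into the budget 6·c + 6·t = 120: 12·c = 120, so c* = 10 and t* = 10.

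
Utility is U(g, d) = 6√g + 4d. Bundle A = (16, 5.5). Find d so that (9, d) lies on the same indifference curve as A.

d = 7

U(16, 5.5) = 46.
Set U(9, d) = 46 and solve.
With g = 9: √9 = 3, so 4d = 46 − 6·3 = 28 and d = 7.
Check: U(9, 7) = 46.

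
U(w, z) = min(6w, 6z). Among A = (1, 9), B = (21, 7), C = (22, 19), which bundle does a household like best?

Evaluate utility at each bundle:
U(A) = 6.
U(B) = 42.
U(C) = 114.
Highest utility is C, so C ≻ B ≻ A.

Bundle C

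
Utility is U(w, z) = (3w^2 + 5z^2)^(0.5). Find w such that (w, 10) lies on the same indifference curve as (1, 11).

w = 6

U depends on (w, z) only through S = 3w^2 + 5z^2, so equal utility means equal S. At (1, 11): S = 608.
With z = 10: 5·10^2 = 500, so 3w^2 = 608 − 500 = 108, i.e. w^2 = 36.
Hence w = √36 = 6.
Check: U(6, 10) = 24.6577.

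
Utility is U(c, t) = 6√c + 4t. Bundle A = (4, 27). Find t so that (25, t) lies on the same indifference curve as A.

t = 22.5

U(4, 27) = 120.
Set U(25, t) = 120 and solve.
With c = 25: √25 = 5, so 4t = 120 − 6·5 = 90 and t = 22.5.
Check: U(25, 22.5) = 120.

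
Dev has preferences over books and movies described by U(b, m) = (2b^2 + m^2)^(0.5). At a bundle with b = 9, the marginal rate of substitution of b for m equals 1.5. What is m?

m = 12

For CES with ρ = 2, MRS = (2/1)·(m/b)^(-1).
Setting (2/1)·(m/9)^(-1) = 1.5 gives (m/9)^(-1) = 0.75, so m/9 = 4/3 and m = 12.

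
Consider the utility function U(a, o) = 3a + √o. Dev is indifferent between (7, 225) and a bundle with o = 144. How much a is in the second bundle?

U(7, 225) = 36.
Set U(a, 144) = 36 and solve.
With o = 144: √144 = 12, so 3a = 36 − 12 = 24 and a = 8.
Check: U(8, 144) = 36.

a = 8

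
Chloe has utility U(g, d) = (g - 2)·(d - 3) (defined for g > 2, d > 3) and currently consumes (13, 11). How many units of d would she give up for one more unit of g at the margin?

MU_g = (d−3), MU_d = (g−2).
MRS = (d−3)/(g−2).
At (13, 11): MRS = 8/11.
That is, one extra unit of g is worth 8/11 units of d at the margin.

MRS = 8/11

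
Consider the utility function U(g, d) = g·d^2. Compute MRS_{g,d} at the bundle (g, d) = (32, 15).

MRS = 15/64

MU_g = d^2 and MU_d = 2·g·d.
MRS = MU_g/MU_d = (1/2)·d/g.
At (32, 15): MRS = 15/64.
So at (32, 15) the consumer would give up 15/64 units of d for one more unit of g.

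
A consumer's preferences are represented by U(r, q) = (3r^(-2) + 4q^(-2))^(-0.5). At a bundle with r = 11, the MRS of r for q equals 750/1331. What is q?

For CES with ρ = -2, MRS = (3/4)·(q/r)^3.
Setting (3/4)·(q/11)^3 = 750/1331 gives (q/11)^3 = 1000/1331, so q/11 = 10/11 and q = 10.

q = 10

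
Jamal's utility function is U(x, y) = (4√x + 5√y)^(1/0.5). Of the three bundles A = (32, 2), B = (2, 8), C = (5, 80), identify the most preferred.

Evaluate utility at each bundle:
U(A) = 882.000.
U(B) = 392.000.
U(C) = 2880.000.
Highest utility is C, so C ≻ A ≻ B.

Bundle C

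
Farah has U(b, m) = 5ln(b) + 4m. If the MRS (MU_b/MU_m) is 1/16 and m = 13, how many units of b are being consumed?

b = 20

MU_b = 5/b, MU_m = 4.
MRS = 5/b ÷ 4.
MRS depends only on b: 1.25/b = 1/16 ⇒ b = 1.25/(1/16) = 20.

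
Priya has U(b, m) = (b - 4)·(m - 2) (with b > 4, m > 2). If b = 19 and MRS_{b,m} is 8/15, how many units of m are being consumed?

MU_b = (m−2), MU_m = (b−4).
MRS = (m−2)/(b−4).
Substitute b = 19: MRS = (m − 2)/15. Setting this equal to 8/15 gives m − 2 = (8/15)·15 = 8, so m = 10.

m = 10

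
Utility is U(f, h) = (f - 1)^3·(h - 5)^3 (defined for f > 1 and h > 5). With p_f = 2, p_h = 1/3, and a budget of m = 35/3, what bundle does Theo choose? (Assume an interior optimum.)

f* = 3, h* = 17

MU_f = 3·(f−1)^2·(h−5)^3, MU_h = 3·(f−1)^3·(h−5)^2.
MRS = (h−5)/(f−1).
Tangency: set MRS = p_f/p_h = 2/(1/3) = 6.
So (h − 5)/(f − 1) = 6, i.e. (h − 5) = 6·(f − 1).
Rewrite the budget in excess-of-subsistence terms: 2·(f − 1) + (1/3)·(h − 5) = 35/3 − 2·1 − (1/3)·5 = 8.
Substituting, 4·(f − 1) = 8, so f − 1 = 2 and f* = 3.
Then h − 5 = 6·2 = 12, so h* = 17.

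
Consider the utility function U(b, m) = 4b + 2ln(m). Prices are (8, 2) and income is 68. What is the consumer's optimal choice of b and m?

b* = 8, m* = 2

MU_b = 4, MU_m = 2/m.
MRS = 4 ÷ (2/m).
Tangency: set MRS = p_b/p_m = 8/2 = 4.
MRS depends only on m: 2·m = 4 ⇒ m* = 4/2 = 2.
From the budget, 8·b = 68 − 2·2 = 64, so b* = 8.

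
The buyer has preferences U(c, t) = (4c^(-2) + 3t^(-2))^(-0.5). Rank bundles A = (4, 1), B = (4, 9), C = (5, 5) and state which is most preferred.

Bundle C

Evaluate utility at each bundle:
U(A) = 0.555.
U(B) = 1.867.
U(C) = 1.890.
Highest utility is C, so C ≻ B ≻ A.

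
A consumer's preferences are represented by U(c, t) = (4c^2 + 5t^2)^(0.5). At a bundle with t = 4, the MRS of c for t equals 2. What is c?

c = 10

For CES with ρ = 2, MRS = (4/5)·(t/c)^(-1).
Setting (4/5)·(4/c)^(-1) = 2 gives (4/c)^(-1) = 2.5, so 4/c = 0.4 and c = 10.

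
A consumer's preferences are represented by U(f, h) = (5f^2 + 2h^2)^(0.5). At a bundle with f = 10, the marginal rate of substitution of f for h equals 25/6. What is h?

h = 6

For CES with ρ = 2, MRS = (5/2)·(h/f)^(-1).
Setting (5/2)·(h/10)^(-1) = 25/6 gives (h/10)^(-1) = 5/3, so h/10 = 0.6 and h = 6.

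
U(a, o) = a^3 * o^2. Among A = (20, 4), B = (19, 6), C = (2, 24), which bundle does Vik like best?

Evaluate utility at each bundle:
U(A) = 128000.
U(B) = 246924.
U(C) = 4608.
Highest utility is B, so B ≻ A ≻ C.

Bundle B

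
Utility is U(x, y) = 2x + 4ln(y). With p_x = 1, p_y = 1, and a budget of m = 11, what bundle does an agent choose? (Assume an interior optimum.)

MU_x = 2, MU_y = 4/y.
MRS = 2 ÷ (4/y).
Tangency: set MRS = p_x/p_y = 1/1 = 1.
MRS depends only on y: 0.5·y = 1 ⇒ y* = 1/0.5 = 2.
From the budget, 1·x = 11 − 1·2 = 9, so x* = 9.

x* = 9, y* = 2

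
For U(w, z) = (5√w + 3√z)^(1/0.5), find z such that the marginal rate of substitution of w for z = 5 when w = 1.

For CES with ρ = 0.5, MRS = (5/3)·√(z/w).
Setting (5/3)·√(z/1) = 5 gives √(z/1) = 3, so z/1 = 9 and z = 9.

z = 9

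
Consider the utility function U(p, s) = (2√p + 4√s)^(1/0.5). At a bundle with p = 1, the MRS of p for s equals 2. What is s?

s = 16

For CES with ρ = 0.5, MRS = (2/4)·√(s/p).
Setting (2/4)·√(s/1) = 2 gives √(s/1) = 4, so s/1 = 16 and s = 16.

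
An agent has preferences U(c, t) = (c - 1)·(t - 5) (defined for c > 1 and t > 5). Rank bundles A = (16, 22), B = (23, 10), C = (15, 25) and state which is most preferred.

Evaluate utility at each bundle:
U(A) = 255.
U(B) = 110.
U(C) = 280.
Highest utility is C, so C ≻ A ≻ B.

Bundle C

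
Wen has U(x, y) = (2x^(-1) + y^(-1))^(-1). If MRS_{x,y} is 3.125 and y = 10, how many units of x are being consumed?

For CES with ρ = -1, MRS = (2/1)·(y/x)^2.
Setting (2/1)·(10/x)^2 = 3.125 gives (10/x)^2 = 25/16, so 10/x = 1.25 and x = 8.

x = 8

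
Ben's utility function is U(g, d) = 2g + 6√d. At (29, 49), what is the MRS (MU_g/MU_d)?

MRS = 14/3

MU_g = 2, MU_d = 6/(2√d).
MRS = 2 ÷ (6/(2√d)).
At (29, 49): MRS = 14/3.
That is, one extra unit of g is worth 14/3 units of d at the margin.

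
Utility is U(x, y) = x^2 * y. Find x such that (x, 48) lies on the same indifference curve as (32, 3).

U(32, 3) = 3072.
Set U(x, 48) = 3072 and solve.
With y = 48: x^2 = 3072/48 = 64; taking the square root, x = 8.
Check: U(8, 48) = 3072.

x = 8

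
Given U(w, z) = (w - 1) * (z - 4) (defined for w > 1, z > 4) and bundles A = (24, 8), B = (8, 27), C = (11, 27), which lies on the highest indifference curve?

Bundle C

Evaluate utility at each bundle:
U(A) = 92.
U(B) = 161.
U(C) = 230.
Highest utility is C, so C ≻ B ≻ A.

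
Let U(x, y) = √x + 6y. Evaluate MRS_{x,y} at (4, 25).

MRS = 1/24

MU_x = 1/(2√x), MU_y = 6.
MRS = 1/(2√x) ÷ 6.
At (4, 25): MRS = 1/24.
So at (4, 25) the consumer would give up 1/24 units of y for one more unit of x.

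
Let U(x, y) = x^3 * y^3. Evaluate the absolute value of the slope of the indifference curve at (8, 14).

MU_x = 3·x^2·y^3 and MU_y = 3·x^3·y^2.
MRS = MU_x/MU_y = y/x.
At (8, 14): MRS = 1.75.
So at (8, 14) the consumer would give up 1.75 units of y for one more unit of x.

MRS = 1.75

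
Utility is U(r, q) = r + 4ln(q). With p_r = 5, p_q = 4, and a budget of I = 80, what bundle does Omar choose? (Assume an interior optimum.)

MU_r = 1, MU_q = 4/q.
MRS = 1 ÷ (4/q).
Tangency: set MRS = p_r/p_q = 5/4 = 1.25.
MRS depends only on q: 0.25·q = 1.25 ⇒ q* = 1.25/0.25 = 5.
From the budget, 5·r = 80 − 4·5 = 60, so r* = 12.

r* = 12, q* = 5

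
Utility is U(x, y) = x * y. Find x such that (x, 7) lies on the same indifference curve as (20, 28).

U(20, 28) = 560.
Set U(x, 7) = 560 and solve.
With y = 7: x = 560/7 = 80.
Check: U(80, 7) = 560.

x = 80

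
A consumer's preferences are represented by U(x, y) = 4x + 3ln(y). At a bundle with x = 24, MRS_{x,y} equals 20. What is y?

MU_x = 4, MU_y = 3/y.
MRS = 4 ÷ (3/y).
MRS depends only on y: (4/3)·y = 20 ⇒ y = 20/(4/3) = 15.

y = 15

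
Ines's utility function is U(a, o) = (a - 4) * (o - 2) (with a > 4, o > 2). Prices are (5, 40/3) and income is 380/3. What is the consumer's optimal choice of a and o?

a* = 12, o* = 5

MU_a = (o−2), MU_o = (a−4).
MRS = (o−2)/(a−4).
Tangency: set MRS = p_a/p_o = 5/(40/3) = 0.375.
So (o − 2)/(a − 4) = 0.375, i.e. (o − 2) = 0.375·(a − 4).
Rewrite the budget in excess-of-subsistence terms: 5·(a − 4) + (40/3)·(o − 2) = 380/3 − 5·4 − (40/3)·2 = 80.
Substituting, 10·(a − 4) = 80, so a − 4 = 8 and a* = 12.
Then o − 2 = 0.375·8 = 3, so o* = 5.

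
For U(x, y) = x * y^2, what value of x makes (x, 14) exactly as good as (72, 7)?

U(72, 7) = 3528.
Set U(x, 14) = 3528 and solve.
With y = 14: 14^2 = 196, so x = 3528/196 = 18.
Check: U(18, 14) = 3528.

x = 18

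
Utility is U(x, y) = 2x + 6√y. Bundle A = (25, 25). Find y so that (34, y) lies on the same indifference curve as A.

U(25, 25) = 80.
Set U(34, y) = 80 and solve.
With x = 34: 6√y = 80 − 2·34 = 12, so √y = 2 and y = 4.
Check: U(34, 4) = 80.

y = 4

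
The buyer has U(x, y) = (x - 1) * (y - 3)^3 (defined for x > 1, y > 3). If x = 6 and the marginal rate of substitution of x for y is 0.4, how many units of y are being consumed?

MU_x = (y−3)^3, MU_y = 3·(x−1)·(y−3)^2.
MRS = (1/3)·(y−3)/(x−1).
Substitute x = 6: MRS = (y − 3)/15. Setting this equal to 0.4 gives y − 3 = 0.4·15 = 6, so y = 9.

y = 9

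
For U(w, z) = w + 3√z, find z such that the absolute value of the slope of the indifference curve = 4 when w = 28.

z = 36

MU_w = 1, MU_z = 3/(2√z).
MRS = 1 ÷ (3/(2√z)).
MRS depends only on z: (2/3)·√z = 4 ⇒ √z = 4/(2/3) = 6 ⇒ z = 36.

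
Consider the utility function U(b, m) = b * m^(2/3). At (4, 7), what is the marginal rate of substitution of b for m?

MU_b = m^(2/3) and MU_m = 2/3·b·m^(-1/3).
MRS = MU_b/MU_m = (1.5)·m/b.
At (4, 7): MRS = 2.625.
So at (4, 7) the consumer would give up 2.625 units of m for one more unit of b.

MRS = 2.625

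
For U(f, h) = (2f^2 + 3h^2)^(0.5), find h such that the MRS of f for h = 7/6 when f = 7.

For CES with ρ = 2, MRS = (2/3)·(h/f)^(-1).
Setting (2/3)·(h/7)^(-1) = 7/6 gives (h/7)^(-1) = 1.75, so h/7 = 4/7 and h = 4.

h = 4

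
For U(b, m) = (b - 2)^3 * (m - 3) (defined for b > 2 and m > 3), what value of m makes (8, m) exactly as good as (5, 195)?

m = 27

U(5, 195) = 5184.
Set U(8, m) = 5184 and solve.
With b = 8: (8 − 2)^3 = 216, so (m − 3) = 5184/216 = 24.
So m = 3 + 24 = 27.
Check: U(8, 27) = 5184.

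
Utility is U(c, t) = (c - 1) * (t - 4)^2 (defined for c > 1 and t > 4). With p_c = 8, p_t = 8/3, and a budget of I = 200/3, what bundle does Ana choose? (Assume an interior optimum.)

MU_c = (t−4)^2, MU_t = 2·(c−1)·(t−4).
MRS = (1/2)·(t−4)/(c−1).
Tangency: set MRS = p_c/p_t = 8/(8/3) = 3.
So (1/2)·(t − 4)/(c − 1) = 3, i.e. (t − 4) = 6·(c − 1).
Rewrite the budget in excess-of-subsistence terms: 8·(c − 1) + (8/3)·(t − 4) = 200/3 − 8·1 − (8/3)·4 = 48.
Substituting, 24·(c − 1) = 48, so c − 1 = 2 and c* = 3.
Then t − 4 = 6·2 = 12, so t* = 16.

c* = 3, t* = 16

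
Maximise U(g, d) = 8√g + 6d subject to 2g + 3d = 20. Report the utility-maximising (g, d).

g* = 1, d* = 6

MU_g = 8/(2√g), MU_d = 6.
MRS = 8/(2√g) ÷ 6.
Tangency: set MRS = p_g/p_d = 2/3.
MRS depends only on g: (2/3)/√g = 2/3 ⇒ √g = (2/3)/(2/3) = 1 ⇒ g* = 1.
From the budget, 3·d = 20 − 2·1 = 18, so d* = 6.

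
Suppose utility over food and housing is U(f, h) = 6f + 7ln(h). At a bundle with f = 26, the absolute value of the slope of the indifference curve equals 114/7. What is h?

MU_f = 6, MU_h = 7/h.
MRS = 6 ÷ (7/h).
MRS depends only on h: (6/7)·h = 114/7 ⇒ h = (114/7)/(6/7) = 19.

h = 19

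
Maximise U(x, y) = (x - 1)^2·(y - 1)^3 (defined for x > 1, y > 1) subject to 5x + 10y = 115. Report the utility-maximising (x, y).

x* = 9, y* = 7

MU_x = 2·(x−1)·(y−1)^3, MU_y = 3·(x−1)^2·(y−1)^2.
MRS = (2/3)·(y−1)/(x−1).
Tangency: set MRS = p_x/p_y = 5/10 = 0.5.
So (2/3)·(y − 1)/(x − 1) = 0.5, i.e. (y − 1) = 0.75·(x − 1).
Rewrite the budget in excess-of-subsistence terms: 5·(x − 1) + 10·(y − 1) = 115 − 5·1 − 10·1 = 100.
Substituting, 12.5·(x − 1) = 100, so x − 1 = 8 and x* = 9.
Then y − 1 = 0.75·8 = 6, so y* = 7.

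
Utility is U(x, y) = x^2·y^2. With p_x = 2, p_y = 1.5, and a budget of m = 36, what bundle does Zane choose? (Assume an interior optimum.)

MU_x = 2·x·y^2 and MU_y = 2·x^2·y.
MRS = MU_x/MU_y = y/x.
Tangency: set MRS = p_x/p_y = 2/1.5 = 4/3.
So y/x = 4/3, i.e. y = (4/3)·x.
Substitute into the budget 2·x + 1.5·y = 36: 4·x = 36, so x* = 9.
Then y* = (4/3)·9 = 12.

x* = 9, y* = 12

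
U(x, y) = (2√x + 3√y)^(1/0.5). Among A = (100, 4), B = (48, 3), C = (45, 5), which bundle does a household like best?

Evaluate utility at each bundle:
U(A) = 676.000.
U(B) = 363.000.
U(C) = 405.000.
Highest utility is A, so A ≻ C ≻ B.

Bundle A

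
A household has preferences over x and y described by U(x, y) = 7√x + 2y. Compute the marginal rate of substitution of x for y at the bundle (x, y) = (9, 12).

MRS = 7/12

MU_x = 7/(2√x), MU_y = 2.
MRS = 7/(2√x) ÷ 2.
At (9, 12): MRS = 7/12.
That is, one extra unit of x is worth 7/12 units of y at the margin.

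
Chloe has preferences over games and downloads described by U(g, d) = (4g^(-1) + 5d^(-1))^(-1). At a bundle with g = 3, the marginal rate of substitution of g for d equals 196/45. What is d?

d = 7

For CES with ρ = -1, MRS = (4/5)·(d/g)^2.
Setting (4/5)·(d/3)^2 = 196/45 gives (d/3)^2 = 49/9, so d/3 = 7/3 and d = 7.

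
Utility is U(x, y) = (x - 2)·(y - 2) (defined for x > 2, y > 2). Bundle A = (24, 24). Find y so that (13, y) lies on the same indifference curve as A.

U(24, 24) = 484.
Set U(13, y) = 484 and solve.
With x = 13: (13 − 2) = 11, so (y − 2) = 484/11 = 44.
So y = 2 + 44 = 46.
Check: U(13, 46) = 484.

y = 46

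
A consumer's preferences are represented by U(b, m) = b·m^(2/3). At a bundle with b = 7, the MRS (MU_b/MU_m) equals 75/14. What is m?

m = 25

MU_b = m^(2/3) and MU_m = 2/3·b·m^(-1/3).
MRS = MU_b/MU_m = (1.5)·m/b.
Substitute b = 7: MRS = m/(14/3). Setting m/(14/3) = 75/14 gives m = (75/14)·(14/3) = 25.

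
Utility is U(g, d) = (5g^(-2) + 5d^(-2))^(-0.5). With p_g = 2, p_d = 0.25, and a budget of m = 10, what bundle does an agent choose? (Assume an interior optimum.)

g* = 4, d* = 8

For CES with ρ = -2, MRS = (d/g)^3.
Tangency: set MRS = p_g/p_d = 2/0.25 = 8.
So (d/g)^3 = 8; taking the cube root, d/g = 2, i.e. d = 2·g.
Substitute into the budget 2·g + 0.25·d = 10: 2.5·g = 10, so g* = 4 and d* = 2·4 = 8.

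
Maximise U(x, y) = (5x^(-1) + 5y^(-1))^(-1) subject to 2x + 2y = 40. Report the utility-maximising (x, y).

For CES with ρ = -1, MRS = (y/x)^2.
Tangency: set MRS = p_x/p_y = 2/2 = 1.
So (y/x)^2 = 1; taking the square root, y/x = 1, i.e. y = x.
Substitute into the budget 2·x + 2·y = 40: 4·x = 40, so x* = 10 and y* = 10.

x* = 10, y* = 10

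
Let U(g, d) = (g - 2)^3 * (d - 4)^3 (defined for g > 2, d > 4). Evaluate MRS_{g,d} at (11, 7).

MRS = 1/3

MU_g = 3·(g−2)^2·(d−4)^3, MU_d = 3·(g−2)^3·(d−4)^2.
MRS = (d−4)/(g−2).
At (11, 7): MRS = 1/3.
The indifference curve has slope −1/3 at this bundle.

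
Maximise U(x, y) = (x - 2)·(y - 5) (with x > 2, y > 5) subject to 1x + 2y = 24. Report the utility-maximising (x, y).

MU_x = (y−5), MU_y = (x−2).
MRS = (y−5)/(x−2).
Tangency: set MRS = p_x/p_y = 1/2 = 0.5.
So (y − 5)/(x − 2) = 0.5, i.e. (y − 5) = 0.5·(x − 2).
Rewrite the budget in excess-of-subsistence terms: 1·(x − 2) + 2·(y − 5) = 24 − 1·2 − 2·5 = 12.
Substituting, 2·(x − 2) = 12, so x − 2 = 6 and x* = 8.
Then y − 5 = 0.5·6 = 3, so y* = 8.

x* = 8, y* = 8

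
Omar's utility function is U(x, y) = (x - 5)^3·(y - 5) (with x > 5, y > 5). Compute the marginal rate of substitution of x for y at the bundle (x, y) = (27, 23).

MRS = 27/11

MU_x = 3·(x−5)^2·(y−5), MU_y = (x−5)^3.
MRS = (3/1)·(y−5)/(x−5).
At (27, 23): MRS = 27/11.
So at (27, 23) the consumer would give up 27/11 units of y for one more unit of x.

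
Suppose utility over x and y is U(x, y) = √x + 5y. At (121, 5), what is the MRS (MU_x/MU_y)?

MRS = 1/110

MU_x = 1/(2√x), MU_y = 5.
MRS = 1/(2√x) ÷ 5.
At (121, 5): MRS = 1/110.
The indifference curve has slope −1/110 at this bundle.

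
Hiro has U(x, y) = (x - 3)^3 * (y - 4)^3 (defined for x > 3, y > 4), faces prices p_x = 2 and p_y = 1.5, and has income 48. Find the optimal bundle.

MU_x = 3·(x−3)^2·(y−4)^3, MU_y = 3·(x−3)^3·(y−4)^2.
MRS = (y−4)/(x−3).
Tangency: set MRS = p_x/p_y = 2/1.5 = 4/3.
So (y − 4)/(x − 3) = 4/3, i.e. (y − 4) = (4/3)·(x − 3).
Rewrite the budget in excess-of-subsistence terms: 2·(x − 3) + 1.5·(y − 4) = 48 − 2·3 − 1.5·4 = 36.
Substituting, 4·(x − 3) = 36, so x − 3 = 9 and x* = 12.
Then y − 4 = (4/3)·9 = 12, so y* = 16.

x* = 12, y* = 16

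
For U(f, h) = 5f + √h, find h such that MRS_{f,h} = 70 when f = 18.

h = 49

MU_f = 5, MU_h = 1/(2√h).
MRS = 5 ÷ (1/(2√h)).
MRS depends only on h: 10·√h = 70 ⇒ √h = 70/10 = 7 ⇒ h = 49.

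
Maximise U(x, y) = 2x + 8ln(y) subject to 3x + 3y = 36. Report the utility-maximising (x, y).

MU_x = 2, MU_y = 8/y.
MRS = 2 ÷ (8/y).
Tangency: set MRS = p_x/p_y = 3/3 = 1.
MRS depends only on y: 0.25·y = 1 ⇒ y* = 1/0.25 = 4.
From the budget, 3·x = 36 − 3·4 = 24, so x* = 8.

x* = 8, y* = 4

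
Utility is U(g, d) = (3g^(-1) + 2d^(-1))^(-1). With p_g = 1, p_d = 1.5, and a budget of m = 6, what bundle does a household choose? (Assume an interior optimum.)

For CES with ρ = -1, MRS = (3/2)·(d/g)^2.
Tangency: set MRS = p_g/p_d = 1/1.5 = 2/3.
So (d/g)^2 = 4/9; taking the square root, d/g = 2/3, i.e. d = (2/3)·g.
Substitute into the budget 1·g + 1.5·d = 6: 2·g = 6, so g* = 3 and d* = (2/3)·3 = 2.

g* = 3, d* = 2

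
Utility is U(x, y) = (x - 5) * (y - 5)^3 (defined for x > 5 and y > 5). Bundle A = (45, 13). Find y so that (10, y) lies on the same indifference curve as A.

U(45, 13) = 20480.
Set U(10, y) = 20480 and solve.
With x = 10: (10 − 5) = 5, so (y − 5)^3 = 20480/5 = 4096.
Taking the cube root (with y > 5): y − 5 = 16, so y = 21.
Check: U(10, 21) = 20480.

y = 21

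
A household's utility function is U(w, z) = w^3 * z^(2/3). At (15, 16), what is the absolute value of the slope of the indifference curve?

MRS = 4.8

MU_w = 3·w^2·z^(2/3) and MU_z = 2/3·w^3·z^(-1/3).
MRS = MU_w/MU_z = (4.5)·z/w.
At (15, 16): MRS = 4.8.
The indifference curve has slope −4.8 at this bundle.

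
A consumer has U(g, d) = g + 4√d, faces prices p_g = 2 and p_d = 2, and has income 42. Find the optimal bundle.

MU_g = 1, MU_d = 4/(2√d).
MRS = 1 ÷ (4/(2√d)).
Tangency: set MRS = p_g/p_d = 2/2 = 1.
MRS depends only on d: 0.5·√d = 1 ⇒ √d = 1/0.5 = 2 ⇒ d* = 4.
From the budget, 2·g = 42 − 2·4 = 34, so g* = 17.

g* = 17, d* = 4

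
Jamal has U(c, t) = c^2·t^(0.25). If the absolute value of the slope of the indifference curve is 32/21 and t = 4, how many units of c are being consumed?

c = 21

MU_c = 2·c·t^(0.25) and MU_t = 0.25·c^2·t^(-0.75).
MRS = MU_c/MU_t = (8)·t/c.
Substitute t = 4: MRS = 32/c. Setting 32/c = 32/21 gives c = 32/(32/21) = 21.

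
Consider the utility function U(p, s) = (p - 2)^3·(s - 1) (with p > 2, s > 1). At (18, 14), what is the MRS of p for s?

MU_p = 3·(p−2)^2·(s−1), MU_s = (p−2)^3.
MRS = (3/1)·(s−1)/(p−2).
At (18, 14): MRS = 39/16.
The indifference curve has slope −39/16 at this bundle.

MRS = 39/16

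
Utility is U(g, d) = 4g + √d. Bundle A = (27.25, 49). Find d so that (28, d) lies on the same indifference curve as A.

U(27.25, 49) = 116.
Set U(28, d) = 116 and solve.
With g = 28: √d = 116 − 4·28 = 4, so √d = 4 and d = 16.
Check: U(28, 16) = 116.

d = 16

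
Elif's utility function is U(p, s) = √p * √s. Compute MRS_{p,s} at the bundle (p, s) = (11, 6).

MRS = 6/11

MU_p = 0.5·p^(-0.5)·√s and MU_s = 0.5·√p·s^(-0.5).
MRS = MU_p/MU_s = s/p.
At (11, 6): MRS = 6/11.
So at (11, 6) the consumer would give up 6/11 units of s for one more unit of p.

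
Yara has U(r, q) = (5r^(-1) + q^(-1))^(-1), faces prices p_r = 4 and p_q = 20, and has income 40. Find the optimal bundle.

For CES with ρ = -1, MRS = (5/1)·(q/r)^2.
Tangency: set MRS = p_r/p_q = 4/20 = 0.2.
So (q/r)^2 = 1/25; taking the square root, q/r = 0.2, i.e. q = 0.2·r.
Substitute into the budget 4·r + 20·q = 40: 8·r = 40, so r* = 5 and q* = 0.2·5 = 1.

r* = 5, q* = 1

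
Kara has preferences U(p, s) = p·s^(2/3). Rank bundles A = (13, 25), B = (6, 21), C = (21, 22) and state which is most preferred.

Evaluate utility at each bundle:
U(A) = 111.148.
U(B) = 45.670.
U(C) = 164.880.
Highest utility is C, so C ≻ A ≻ B.

Bundle C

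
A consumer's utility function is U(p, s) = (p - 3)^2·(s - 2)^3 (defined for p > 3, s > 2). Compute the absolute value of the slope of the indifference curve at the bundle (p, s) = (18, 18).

MU_p = 2·(p−3)·(s−2)^3, MU_s = 3·(p−3)^2·(s−2)^2.
MRS = (2/3)·(s−2)/(p−3).
At (18, 18): MRS = 32/45.
The indifference curve has slope −32/45 at this bundle.

MRS = 32/45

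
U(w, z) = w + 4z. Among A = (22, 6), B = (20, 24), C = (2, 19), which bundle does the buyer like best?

Evaluate utility at each bundle:
U(A) = 46.
U(B) = 116.
U(C) = 78.
Highest utility is B, so B ≻ C ≻ A.

Bundle B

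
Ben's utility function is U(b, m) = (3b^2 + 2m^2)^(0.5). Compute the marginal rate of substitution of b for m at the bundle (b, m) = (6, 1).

For CES with ρ = 2, MRS = (3/2)·(m/b)^(-1).
At (6, 1): MRS = 9.
That is, one extra unit of b is worth 9 units of m at the margin.

MRS = 9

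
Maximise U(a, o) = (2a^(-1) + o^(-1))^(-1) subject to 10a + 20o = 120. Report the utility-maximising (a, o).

a* = 6, o* = 3

For CES with ρ = -1, MRS = (2/1)·(o/a)^2.
Tangency: set MRS = p_a/p_o = 10/20 = 0.5.
So (o/a)^2 = 0.25; taking the square root, o/a = 0.5, i.e. o = 0.5·a.
Substitute into the budget 10·a + 20·o = 120: 20·a = 120, so a* = 6 and o* = 0.5·6 = 3.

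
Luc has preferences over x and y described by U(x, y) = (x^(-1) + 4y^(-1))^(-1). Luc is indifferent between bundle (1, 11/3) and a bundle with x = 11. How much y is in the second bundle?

U depends on (x, y) only through S = x^(-1) + 4y^(-1), so equal utility means equal S. At (1, 11/3): S = 23/11.
With x = 11: 11^(-1) = 1/11, so 4y^(-1) = 23/11 − 1/11 = 2, i.e. y^(-1) = 0.5.
Hence y = 1/0.5 = 2.
Check: U(11, 2) = 0.4783.

y = 2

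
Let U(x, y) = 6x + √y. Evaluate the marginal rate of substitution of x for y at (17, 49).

MU_x = 6, MU_y = 1/(2√y).
MRS = 6 ÷ (1/(2√y)).
At (17, 49): MRS = 84.
That is, one extra unit of x is worth 84 units of y at the margin.

MRS = 84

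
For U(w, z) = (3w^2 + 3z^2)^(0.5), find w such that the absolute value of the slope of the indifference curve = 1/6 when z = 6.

For CES with ρ = 2, MRS = (z/w)^(-1).
Setting (6/w)^(-1) = 1/6 gives 6/w = 6 and w = 1.

w = 1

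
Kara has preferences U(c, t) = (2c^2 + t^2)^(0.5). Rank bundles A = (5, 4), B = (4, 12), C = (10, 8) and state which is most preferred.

Bundle C

Evaluate utility at each bundle:
U(A) = 8.124.
U(B) = 13.266.
U(C) = 16.248.
Highest utility is C, so C ≻ B ≻ A.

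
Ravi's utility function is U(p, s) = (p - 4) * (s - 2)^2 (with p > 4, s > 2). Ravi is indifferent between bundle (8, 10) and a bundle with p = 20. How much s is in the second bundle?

U(8, 10) = 256.
Set U(20, s) = 256 and solve.
With p = 20: (20 − 4) = 16, so (s − 2)^2 = 256/16 = 16.
Taking the square root (with s > 2): s − 2 = 4, so s = 6.
Check: U(20, 6) = 256.

s = 6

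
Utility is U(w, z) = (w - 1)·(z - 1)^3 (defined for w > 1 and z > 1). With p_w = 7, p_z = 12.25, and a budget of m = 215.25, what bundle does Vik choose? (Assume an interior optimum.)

MU_w = (z−1)^3, MU_z = 3·(w−1)·(z−1)^2.
MRS = (1/3)·(z−1)/(w−1).
Tangency: set MRS = p_w/p_z = 7/12.25 = 4/7.
So (1/3)·(z − 1)/(w − 1) = 4/7, i.e. (z − 1) = (12/7)·(w − 1).
Rewrite the budget in excess-of-subsistence terms: 7·(w − 1) + 12.25·(z − 1) = 215.25 − 7·1 − 12.25·1 = 196.
Substituting, 28·(w − 1) = 196, so w − 1 = 7 and w* = 8.
Then z − 1 = (12/7)·7 = 12, so z* = 13.

w* = 8, z* = 13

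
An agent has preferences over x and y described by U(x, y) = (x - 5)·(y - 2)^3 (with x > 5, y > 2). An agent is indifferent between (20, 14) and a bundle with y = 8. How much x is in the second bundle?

x = 125

U(20, 14) = 25920.
Set U(x, 8) = 25920 and solve.
With y = 8: (8 − 2)^3 = 216, so (x − 5) = 25920/216 = 120.
So x = 5 + 120 = 125.
Check: U(125, 8) = 25920.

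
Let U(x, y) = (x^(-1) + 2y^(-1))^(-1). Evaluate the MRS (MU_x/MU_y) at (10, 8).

MRS = 8/25

For CES with ρ = -1, MRS = (1/2)·(y/x)^2.
At (10, 8): MRS = 8/25.
That is, one extra unit of x is worth 8/25 units of y at the margin.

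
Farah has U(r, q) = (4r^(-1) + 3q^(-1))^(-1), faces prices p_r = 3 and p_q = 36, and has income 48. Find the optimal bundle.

r* = 4, q* = 1

For CES with ρ = -1, MRS = (4/3)·(q/r)^2.
Tangency: set MRS = p_r/p_q = 3/36 = 1/12.
So (q/r)^2 = 1/16; taking the square root, q/r = 0.25, i.e. q = 0.25·r.
Substitute into the budget 3·r + 36·q = 48: 12·r = 48, so r* = 4 and q* = 0.25·4 = 1.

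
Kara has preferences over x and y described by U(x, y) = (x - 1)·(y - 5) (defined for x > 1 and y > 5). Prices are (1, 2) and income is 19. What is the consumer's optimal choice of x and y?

x* = 5, y* = 7

MU_x = (y−5), MU_y = (x−1).
MRS = (y−5)/(x−1).
Tangency: set MRS = p_x/p_y = 1/2 = 0.5.
So (y − 5)/(x − 1) = 0.5, i.e. (y − 5) = 0.5·(x − 1).
Rewrite the budget in excess-of-subsistence terms: 1·(x − 1) + 2·(y − 5) = 19 − 1·1 − 2·5 = 8.
Substituting, 2·(x − 1) = 8, so x − 1 = 4 and x* = 5.
Then y − 5 = 0.5·4 = 2, so y* = 7.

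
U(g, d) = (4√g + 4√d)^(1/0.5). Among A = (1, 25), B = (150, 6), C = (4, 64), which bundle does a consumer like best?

Evaluate utility at each bundle:
U(A) = 576.000.
U(B) = 3456.000.
U(C) = 1600.000.
Highest utility is B, so B ≻ C ≻ A.

Bundle B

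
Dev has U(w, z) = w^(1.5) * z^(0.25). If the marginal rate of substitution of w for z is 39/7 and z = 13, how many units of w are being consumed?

MU_w = 1.5·√w·z^(0.25) and MU_z = 0.25·w^(1.5)·z^(-0.75).
MRS = MU_w/MU_z = (6)·z/w.
Substitute z = 13: MRS = 78/w. Setting 78/w = 39/7 gives w = 78/(39/7) = 14.

w = 14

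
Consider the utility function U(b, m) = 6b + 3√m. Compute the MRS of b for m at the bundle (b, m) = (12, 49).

MRS = 28

MU_b = 6, MU_m = 3/(2√m).
MRS = 6 ÷ (3/(2√m)).
At (12, 49): MRS = 28.
So at (12, 49) the consumer would give up 28 units of m for one more unit of b.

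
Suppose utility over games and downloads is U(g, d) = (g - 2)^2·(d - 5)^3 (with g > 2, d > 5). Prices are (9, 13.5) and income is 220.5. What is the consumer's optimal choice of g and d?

g* = 8, d* = 11

MU_g = 2·(g−2)·(d−5)^3, MU_d = 3·(g−2)^2·(d−5)^2.
MRS = (2/3)·(d−5)/(g−2).
Tangency: set MRS = p_g/p_d = 9/13.5 = 2/3.
So (2/3)·(d − 5)/(g − 2) = 2/3, i.e. (d − 5) = (g − 2).
Rewrite the budget in excess-of-subsistence terms: 9·(g − 2) + 13.5·(d − 5) = 220.5 − 9·2 − 13.5·5 = 135.
Substituting, 22.5·(g − 2) = 135, so g − 2 = 6 and g* = 8.
Then d − 5 = 6, so d* = 11.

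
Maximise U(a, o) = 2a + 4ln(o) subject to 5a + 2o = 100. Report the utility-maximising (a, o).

a* = 18, o* = 5

MU_a = 2, MU_o = 4/o.
MRS = 2 ÷ (4/o).
Tangency: set MRS = p_a/p_o = 5/2 = 2.5.
MRS depends only on o: 0.5·o = 2.5 ⇒ o* = 2.5/0.5 = 5.
From the budget, 5·a = 100 − 2·5 = 90, so a* = 18.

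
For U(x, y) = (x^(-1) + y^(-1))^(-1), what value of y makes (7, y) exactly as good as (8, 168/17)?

U depends on (x, y) only through S = x^(-1) + y^(-1), so equal utility means equal S. At (8, 168/17): S = 19/84.
With x = 7: 7^(-1) = 1/7, so y^(-1) = 19/84 − 1/7 = 1/12.
Hence y = 1/(1/12) = 12.
Check: U(7, 12) = 4.4211.

y = 12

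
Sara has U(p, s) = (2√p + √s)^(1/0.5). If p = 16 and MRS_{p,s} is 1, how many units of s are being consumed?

s = 4

For CES with ρ = 0.5, MRS = (2/1)·√(s/p).
Setting (2/1)·√(s/16) = 1 gives √(s/16) = 0.5, so s/16 = 0.25 and s = 4.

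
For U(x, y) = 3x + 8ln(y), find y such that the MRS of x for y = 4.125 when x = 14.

MU_x = 3, MU_y = 8/y.
MRS = 3 ÷ (8/y).
MRS depends only on y: 0.375·y = 4.125 ⇒ y = 4.125/0.375 = 11.

y = 11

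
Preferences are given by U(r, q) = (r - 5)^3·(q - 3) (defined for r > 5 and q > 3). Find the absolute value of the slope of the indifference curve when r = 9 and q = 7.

MRS = 3

MU_r = 3·(r−5)^2·(q−3), MU_q = (r−5)^3.
MRS = (3/1)·(q−3)/(r−5).
At (9, 7): MRS = 3.
That is, one extra unit of r is worth 3 units of q at the margin.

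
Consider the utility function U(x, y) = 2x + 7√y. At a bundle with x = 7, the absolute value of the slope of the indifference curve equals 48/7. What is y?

MU_x = 2, MU_y = 7/(2√y).
MRS = 2 ÷ (7/(2√y)).
MRS depends only on y: (4/7)·√y = 48/7 ⇒ √y = (48/7)/(4/7) = 12 ⇒ y = 144.

y = 144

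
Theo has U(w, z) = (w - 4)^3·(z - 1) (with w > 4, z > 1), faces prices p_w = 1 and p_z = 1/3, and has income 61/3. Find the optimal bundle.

w* = 16, z* = 13

MU_w = 3·(w−4)^2·(z−1), MU_z = (w−4)^3.
MRS = (3/1)·(z−1)/(w−4).
Tangency: set MRS = p_w/p_z = 1/(1/3) = 3.
So (3/1)·(z − 1)/(w − 4) = 3, i.e. (z − 1) = (w − 4).
Rewrite the budget in excess-of-subsistence terms: 1·(w − 4) + (1/3)·(z − 1) = 61/3 − 1·4 − (1/3)·1 = 16.
Substituting, (4/3)·(w − 4) = 16, so w − 4 = 12 and w* = 16.
Then z − 1 = 12, so z* = 13.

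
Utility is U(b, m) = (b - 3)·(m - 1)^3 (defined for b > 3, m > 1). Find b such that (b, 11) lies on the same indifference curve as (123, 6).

U(123, 6) = 15000.
Set U(b, 11) = 15000 and solve.
With m = 11: (11 − 1)^3 = 1000, so (b − 3) = 15000/1000 = 15.
So b = 3 + 15 = 18.
Check: U(18, 11) = 15000.

b = 18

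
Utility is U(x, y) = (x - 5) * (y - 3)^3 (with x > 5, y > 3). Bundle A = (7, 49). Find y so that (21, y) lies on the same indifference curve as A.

y = 26

U(7, 49) = 194672.
Set U(21, y) = 194672 and solve.
With x = 21: (21 − 5) = 16, so (y − 3)^3 = 194672/16 = 12167.
Taking the cube root (with y > 3): y − 3 = 23, so y = 26.
Check: U(21, 26) = 194672.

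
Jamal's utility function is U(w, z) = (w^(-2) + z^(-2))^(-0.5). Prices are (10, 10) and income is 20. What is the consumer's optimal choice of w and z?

w* = 1, z* = 1

For CES with ρ = -2, MRS = (z/w)^3.
Tangency: set MRS = p_w/p_z = 10/10 = 1.
So (z/w)^3 = 1; taking the cube root, z/w = 1, i.e. z = w.
Substitute into the budget 10·w + 10·z = 20: 20·w = 20, so w* = 1 and z* = 1.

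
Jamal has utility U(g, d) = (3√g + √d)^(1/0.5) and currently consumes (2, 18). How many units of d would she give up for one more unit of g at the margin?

MRS = 9

For CES with ρ = 0.5, MRS = (3/1)·√(d/g).
At (2, 18): MRS = 9.
So at (2, 18) the consumer would give up 9 units of d for one more unit of g.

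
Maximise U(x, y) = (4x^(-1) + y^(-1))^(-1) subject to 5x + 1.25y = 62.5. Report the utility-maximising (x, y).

For CES with ρ = -1, MRS = (4/1)·(y/x)^2.
Tangency: set MRS = p_x/p_y = 5/1.25 = 4.
So (y/x)^2 = 1; taking the square root, y/x = 1, i.e. y = x.
Substitute into the budget 5·x + 1.25·y = 62.5: 6.25·x = 62.5, so x* = 10 and y* = 10.

x* = 10, y* = 10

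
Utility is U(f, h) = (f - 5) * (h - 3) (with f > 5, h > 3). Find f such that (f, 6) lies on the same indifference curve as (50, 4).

f = 20

U(50, 4) = 45.
Set U(f, 6) = 45 and solve.
With h = 6: (6 − 3) = 3, so (f − 5) = 45/3 = 15.
So f = 5 + 15 = 20.
Check: U(20, 6) = 45.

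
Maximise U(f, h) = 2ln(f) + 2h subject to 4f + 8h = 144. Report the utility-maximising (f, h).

MU_f = 2/f, MU_h = 2.
MRS = 2/f ÷ 2.
Tangency: set MRS = p_f/p_h = 4/8 = 0.5.
MRS depends only on f: 1/f = 0.5 ⇒ f* = 1/0.5 = 2.
From the budget, 8·h = 144 − 4·2 = 136, so h* = 17.

f* = 2, h* = 17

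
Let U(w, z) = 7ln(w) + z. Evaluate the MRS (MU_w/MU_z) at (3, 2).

MU_w = 7/w, MU_z = 1.
MRS = 7/w ÷ 1.
At (3, 2): MRS = 7/3.
The indifference curve has slope −7/3 at this bundle.

MRS = 7/3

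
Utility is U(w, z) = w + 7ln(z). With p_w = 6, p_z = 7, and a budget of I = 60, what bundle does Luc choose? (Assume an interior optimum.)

MU_w = 1, MU_z = 7/z.
MRS = 1 ÷ (7/z).
Tangency: set MRS = p_w/p_z = 6/7.
MRS depends only on z: (1/7)·z = 6/7 ⇒ z* = (6/7)/(1/7) = 6.
From the budget, 6·w = 60 − 7·6 = 18, so w* = 3.

w* = 3, z* = 6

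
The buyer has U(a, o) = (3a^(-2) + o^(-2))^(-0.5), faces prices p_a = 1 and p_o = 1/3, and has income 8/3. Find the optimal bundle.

For CES with ρ = -2, MRS = (3/1)·(o/a)^3.
Tangency: set MRS = p_a/p_o = 1/(1/3) = 3.
So (o/a)^3 = 1; taking the cube root, o/a = 1, i.e. o = a.
Substitute into the budget 1·a + (1/3)·o = 8/3: (4/3)·a = 8/3, so a* = 2 and o* = 2.

a* = 2, o* = 2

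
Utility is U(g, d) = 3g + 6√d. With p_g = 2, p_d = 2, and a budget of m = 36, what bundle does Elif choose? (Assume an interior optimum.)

MU_g = 3, MU_d = 6/(2√d).
MRS = 3 ÷ (6/(2√d)).
Tangency: set MRS = p_g/p_d = 2/2 = 1.
MRS depends only on d: √d = 1 ⇒ √d = 1 ⇒ d* = 1.
From the budget, 2·g = 36 − 2·1 = 34, so g* = 17.

g* = 17, d* = 1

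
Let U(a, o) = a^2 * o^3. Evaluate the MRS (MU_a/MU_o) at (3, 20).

MRS = 40/9

MU_a = 2·a·o^3 and MU_o = 3·a^2·o^2.
MRS = MU_a/MU_o = (2/3)·o/a.
At (3, 20): MRS = 40/9.
That is, one extra unit of a is worth 40/9 units of o at the margin.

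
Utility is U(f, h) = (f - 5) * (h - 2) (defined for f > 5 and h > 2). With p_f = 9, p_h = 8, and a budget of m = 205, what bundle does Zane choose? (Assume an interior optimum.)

MU_f = (h−2), MU_h = (f−5).
MRS = (h−2)/(f−5).
Tangency: set MRS = p_f/p_h = 9/8 = 1.125.
So (h − 2)/(f − 5) = 1.125, i.e. (h − 2) = 1.125·(f − 5).
Rewrite the budget in excess-of-subsistence terms: 9·(f − 5) + 8·(h − 2) = 205 − 9·5 − 8·2 = 144.
Substituting, 18·(f − 5) = 144, so f − 5 = 8 and f* = 13.
Then h − 2 = 1.125·8 = 9, so h* = 11.

f* = 13, h* = 11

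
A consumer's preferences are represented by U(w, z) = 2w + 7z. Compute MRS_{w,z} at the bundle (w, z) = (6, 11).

MRS = 2/7

MU_w = 2, MU_z = 7, so MRS = 2/7 at every bundle.
At (6, 11): MRS = 2/7.
So at (6, 11) the consumer would give up 2/7 units of z for one more unit of w.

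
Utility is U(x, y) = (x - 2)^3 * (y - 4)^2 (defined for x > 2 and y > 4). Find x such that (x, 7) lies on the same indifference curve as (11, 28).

U(11, 28) = 419904.
Set U(x, 7) = 419904 and solve.
With y = 7: (7 − 4)^2 = 9, so (x − 2)^3 = 419904/9 = 46656.
Taking the cube root (with x > 2): x − 2 = 36, so x = 38.
Check: U(38, 7) = 419904.

x = 38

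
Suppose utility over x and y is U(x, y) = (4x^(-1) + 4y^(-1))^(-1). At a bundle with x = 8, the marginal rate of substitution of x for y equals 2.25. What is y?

For CES with ρ = -1, MRS = (y/x)^2.
Setting (y/8)^2 = 2.25 gives y/8 = 1.5 and y = 12.

y = 12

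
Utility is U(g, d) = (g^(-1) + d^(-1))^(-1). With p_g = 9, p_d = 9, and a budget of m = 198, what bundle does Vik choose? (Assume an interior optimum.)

For CES with ρ = -1, MRS = (d/g)^2.
Tangency: set MRS = p_g/p_d = 9/9 = 1.
So (d/g)^2 = 1; taking the square root, d/g = 1, i.e. d = g.
Substitute into the budget 9·g + 9·d = 198: 18·g = 198, so g* = 11 and d* = 11.

g* = 11, d* = 11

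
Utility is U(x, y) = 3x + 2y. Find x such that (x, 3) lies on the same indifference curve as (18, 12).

x = 24

U(18, 12) = 78.
Set U(x, 3) = 78 and solve.
3x + 2·3 = 78 ⇒ 3x = 72 ⇒ x = 24.
Check: U(24, 3) = 78.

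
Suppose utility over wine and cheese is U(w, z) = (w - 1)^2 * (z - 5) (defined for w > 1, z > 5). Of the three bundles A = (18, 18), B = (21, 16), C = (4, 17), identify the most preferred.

Bundle B

Evaluate utility at each bundle:
U(A) = 3757.
U(B) = 4400.
U(C) = 108.
Highest utility is B, so B ≻ A ≻ C.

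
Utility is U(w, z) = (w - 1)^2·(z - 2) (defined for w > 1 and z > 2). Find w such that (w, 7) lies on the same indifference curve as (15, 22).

w = 29

U(15, 22) = 3920.
Set U(w, 7) = 3920 and solve.
With z = 7: (7 − 2) = 5, so (w − 1)^2 = 3920/5 = 784.
Taking the square root (with w > 1): w − 1 = 28, so w = 29.
Check: U(29, 7) = 3920.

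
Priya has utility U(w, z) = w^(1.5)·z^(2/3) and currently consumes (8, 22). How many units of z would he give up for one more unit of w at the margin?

MRS = 99/16

MU_w = 1.5·√w·z^(2/3) and MU_z = 2/3·w^(1.5)·z^(-1/3).
MRS = MU_w/MU_z = (2.25)·z/w.
At (8, 22): MRS = 99/16.
The indifference curve has slope −99/16 at this bundle.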